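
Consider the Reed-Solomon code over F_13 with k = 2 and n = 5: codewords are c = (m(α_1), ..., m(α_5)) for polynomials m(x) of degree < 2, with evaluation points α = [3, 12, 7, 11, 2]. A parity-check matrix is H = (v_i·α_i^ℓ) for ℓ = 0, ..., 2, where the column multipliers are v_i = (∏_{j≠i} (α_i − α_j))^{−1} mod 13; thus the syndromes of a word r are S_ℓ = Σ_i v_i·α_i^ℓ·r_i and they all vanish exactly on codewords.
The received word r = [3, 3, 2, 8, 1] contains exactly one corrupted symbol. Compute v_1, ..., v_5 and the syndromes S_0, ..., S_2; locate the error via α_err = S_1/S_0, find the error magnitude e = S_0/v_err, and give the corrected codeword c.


S = (3, 9, 1), error at position 1, error magnitude e = 7, c = [9, 3, 2, 8, 1].

Step 1: column multipliers v_i = (∏_{j≠i}(α_i − α_j))^{−1} mod 13.
  i = 1 (α = 3): (3−12)(3−7)(3−11)(3−2) = (−9)·(−4)·(−8)·1 = −288 ≡ 11, so v_1 = 11^{−1} = 6 (mod 13).
  i = 2 (α = 12): (12−3)(12−7)(12−11)(12−2) = 9·5·1·10 = 450 ≡ 8, so v_2 = 8^{−1} = 5 (mod 13).
  i = 3 (α = 7): (7−3)(7−12)(7−11)(7−2) = 4·(−5)·(−4)·5 = 400 ≡ 10, so v_3 = 10^{−1} = 4 (mod 13).
  i = 4 (α = 11): (11−3)(11−12)(11−7)(11−2) = 8·(−1)·4·9 = −288 ≡ 11, so v_4 = 11^{−1} = 6 (mod 13).
  i = 5 (α = 2): (2−3)(2−12)(2−7)(2−11) = (−1)·(−10)·(−5)·(−9) = 450 ≡ 8, so v_5 = 8^{−1} = 5 (mod 13).
  v = [6, 5, 4, 6, 5].
Step 2: syndromes of r = [3, 3, 2, 8, 1] (all sums mod 13).
  S_0 = Σ v_i r_i = 6·3 + 5·3 + 4·2 + 6·8 + 5·1 = 94 ≡ 3.
  S_1 = Σ v_i α_i r_i = 6·3·3 + 5·12·3 + 4·7·2 + 6·11·8 + 5·2·1 = 828 ≡ 9.
  α_i^2 mod 13 = [9, 1, 10, 4, 4].
  S_2 = Σ v_i α_i^2 r_i = 6·9·3 + 5·1·3 + 4·10·2 + 6·4·8 + 5·4·1 = 469 ≡ 1.
  S = (3, 9, 1) ≠ 0, so r is not a codeword (an error is present).
Step 3: locate the error. For a single error e at position i, S_ℓ = v_i·e·α_i^ℓ, so α_err = S_1/S_0.
  S_0^{−1} = 3^{−1} = 9 (mod 13), so α_err = 9·9 = 81 ≡ 3 = α_1. Error position i = 1.
  Consistency check: S_2/S_1 = 1·3 = 3 ≡ 3 = α_err ✓ (single-error assumption holds).
Step 4: error magnitude e = S_0/v_1 = S_0·∏_{j≠1}(α_1 − α_j) = 3·11 = 33 ≡ 7 (mod 13).
Step 5: correct position 1: c_1 = r_1 − e = 3 − 7 ≡ 9 (mod 13). Hence c = [9, 3, 2, 8, 1].
  Check: interpolating c through the α_i gives m(x) = 11 + 8·x (degree < 2) with m(α_i) = c_i for every i, so c is indeed a codeword.


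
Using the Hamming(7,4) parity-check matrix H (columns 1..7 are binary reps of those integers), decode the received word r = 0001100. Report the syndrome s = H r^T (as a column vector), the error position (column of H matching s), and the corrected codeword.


s = (0, 0, 1)^T, error position = 1, corrected codeword c = 1001100

Compute s = H r^T mod 2 one row at a time:
  s_1 = 1 + 1 + 0 + 0 = 2 ≡ 0 (mod 2).
  s_2 = 0 + 0 + 0 + 0 = 0 ≡ 0 (mod 2).
  s_3 = 0 + 0 + 1 + 0 = 1 ≡ 1 (mod 2).
s = (0, 0, 1)^T — this equals column 1 of H (binary 001), so error is at position 1.
Correct: flip bit 1 of r = 0001100 to get c = 1001100.


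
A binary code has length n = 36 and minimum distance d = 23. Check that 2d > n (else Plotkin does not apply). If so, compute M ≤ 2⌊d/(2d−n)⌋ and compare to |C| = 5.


Plotkin bound M ≤ 4; given |C| = 5 > bound (violated).

Check applicability: 2d = 46, n = 36.
2d − n = 10 > 0, so Plotkin applies.
Compute d/(2d−n) = 23/10 ≈ 2.3000.
⌊d/(2d−n)⌋ = 2.
Plotkin bound: M ≤ 2·2 = 4.
Given |C| = 5, check: VIOLATED.
This |C| is above the Plotkin bound, so no binary code with n = 36, d = 23 and 5 codewords exists.


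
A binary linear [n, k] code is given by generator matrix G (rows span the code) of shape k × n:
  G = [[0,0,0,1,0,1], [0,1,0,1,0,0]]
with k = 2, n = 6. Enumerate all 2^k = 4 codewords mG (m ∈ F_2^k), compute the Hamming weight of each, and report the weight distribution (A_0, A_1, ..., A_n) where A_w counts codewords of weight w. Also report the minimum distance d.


Weight distribution: A_0 = 1, A_2 = 3. Minimum distance d = 2.

Enumerate all 2^2 = 4 messages m ∈ F_2^2.
For each, compute codeword c = mG in F_2^6, then tally its weight.
  m = 00 → c = 000000, weight = 0.
  m = 10 → c = 000101, weight = 2.
  m = 01 → c = 010100, weight = 2.
  m = 11 → c = 010001, weight = 2.
Tally weights:
  weight 0: 1 codewords.
  weight 2: 3 codewords.
Minimum distance d = smallest w > 0 with A_w > 0 = 2.
Sanity: Σ A_w = 4 = 2^2 = 4 ✓.


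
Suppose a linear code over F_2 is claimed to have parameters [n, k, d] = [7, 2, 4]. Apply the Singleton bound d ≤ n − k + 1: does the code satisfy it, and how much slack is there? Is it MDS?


Singleton RHS = n − k + 1 = 6, slack = 2, bound satisfied, not MDS.

Singleton bound: d ≤ n − k + 1.
Here n = 7, k = 2, so n − k + 1 = 6.
Given d = 4, check d ≤ 6: YES.
Slack = (n − k + 1) − d = 2.
The code is NOT MDS (slack = 2 > 0).
Description: the claimed parameters are [7, 2, 4]_2; such a code would be non-MDS.


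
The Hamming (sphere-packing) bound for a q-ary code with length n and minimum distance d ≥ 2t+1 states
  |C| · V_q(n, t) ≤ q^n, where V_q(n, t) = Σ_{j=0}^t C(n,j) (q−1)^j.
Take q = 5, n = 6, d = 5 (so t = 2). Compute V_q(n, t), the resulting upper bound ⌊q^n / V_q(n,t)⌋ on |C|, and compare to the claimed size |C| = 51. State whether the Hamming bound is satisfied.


V_q(n, t) = 265, q^n = 15625, Hamming bound = 58, |C| = 51 ≤ bound (satisfied).

Step 1: Compute V_q(n, t) = Σ_{j=0}^2 C(n, j) (q−1)^j.
  j = 0: C(6,0)·(4)^0 = 1·1 = 1.
  j = 1: C(6,1)·(4)^1 = 6·4 = 24.
  j = 2: C(6,2)·(4)^2 = 15·16 = 240.
  V_q(n, t) = 1 + 24 + 240 = 265.
Step 2: q^n = 5^6 = 15625.
Step 3: Hamming bound ⌊q^n / V_q(n,t)⌋ = ⌊15625/265⌋ = 58.
Step 4: Compare |C| = 51 to 58: satisfied.
The claimed |C| lies below the Hamming bound.


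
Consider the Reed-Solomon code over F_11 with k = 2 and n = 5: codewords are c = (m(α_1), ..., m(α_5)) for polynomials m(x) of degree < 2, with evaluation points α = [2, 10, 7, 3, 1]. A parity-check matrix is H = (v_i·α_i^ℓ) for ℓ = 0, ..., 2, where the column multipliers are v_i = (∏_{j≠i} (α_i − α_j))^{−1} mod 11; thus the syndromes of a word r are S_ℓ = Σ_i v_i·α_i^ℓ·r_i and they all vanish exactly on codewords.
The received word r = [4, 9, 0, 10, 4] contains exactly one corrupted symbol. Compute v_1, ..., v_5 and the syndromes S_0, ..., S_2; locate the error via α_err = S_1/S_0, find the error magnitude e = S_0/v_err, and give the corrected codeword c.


S = (2, 4, 8), error at position 1, error magnitude e = 8, c = [7, 9, 0, 10, 4].

Step 1: column multipliers v_i = (∏_{j≠i}(α_i − α_j))^{−1} mod 11.
  i = 1 (α = 2): (2−10)(2−7)(2−3)(2−1) = (−8)·(−5)·(−1)·1 = −40 ≡ 4, so v_1 = 4^{−1} = 3 (mod 11).
  i = 2 (α = 10): (10−2)(10−7)(10−3)(10−1) = 8·3·7·9 = 1512 ≡ 5, so v_2 = 5^{−1} = 9 (mod 11).
  i = 3 (α = 7): (7−2)(7−10)(7−3)(7−1) = 5·(−3)·4·6 = −360 ≡ 3, so v_3 = 3^{−1} = 4 (mod 11).
  i = 4 (α = 3): (3−2)(3−10)(3−7)(3−1) = 1·(−7)·(−4)·2 = 56 ≡ 1, so v_4 = 1^{−1} = 1 (mod 11).
  i = 5 (α = 1): (1−2)(1−10)(1−7)(1−3) = (−1)·(−9)·(−6)·(−2) = 108 ≡ 9, so v_5 = 9^{−1} = 5 (mod 11).
  v = [3, 9, 4, 1, 5].
Step 2: syndromes of r = [4, 9, 0, 10, 4] (all sums mod 11).
  S_0 = Σ v_i r_i = 3·4 + 9·9 + 4·0 + 1·10 + 5·4 = 123 ≡ 2.
  S_1 = Σ v_i α_i r_i = 3·2·4 + 9·10·9 + 4·7·0 + 1·3·10 + 5·1·4 = 884 ≡ 4.
  α_i^2 mod 11 = [4, 1, 5, 9, 1].
  S_2 = Σ v_i α_i^2 r_i = 3·4·4 + 9·1·9 + 4·5·0 + 1·9·10 + 5·1·4 = 239 ≡ 8.
  S = (2, 4, 8) ≠ 0, so r is not a codeword (an error is present).
Step 3: locate the error. For a single error e at position i, S_ℓ = v_i·e·α_i^ℓ, so α_err = S_1/S_0.
  S_0^{−1} = 2^{−1} = 6 (mod 11), so α_err = 4·6 = 24 ≡ 2 = α_1. Error position i = 1.
  Consistency check: S_2/S_1 = 8·3 = 24 ≡ 2 = α_err ✓ (single-error assumption holds).
Step 4: error magnitude e = S_0/v_1 = S_0·∏_{j≠1}(α_1 − α_j) = 2·4 = 8 ≡ 8 (mod 11).
Step 5: correct position 1: c_1 = r_1 − e = 4 − 8 ≡ 7 (mod 11). Hence c = [7, 9, 0, 10, 4].
  Check: interpolating c through the α_i gives m(x) = 1 + 3·x (degree < 2) with m(α_i) = c_i for every i, so c is indeed a codeword.


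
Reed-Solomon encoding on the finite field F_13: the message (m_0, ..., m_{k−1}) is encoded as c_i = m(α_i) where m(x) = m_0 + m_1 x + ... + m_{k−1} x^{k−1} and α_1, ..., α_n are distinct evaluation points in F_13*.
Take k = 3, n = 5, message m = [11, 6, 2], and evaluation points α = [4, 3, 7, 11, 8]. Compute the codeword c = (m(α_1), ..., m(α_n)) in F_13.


c = [2, 8, 8, 7, 5]

Message polynomial: m(x) = 11 + 6·x + 2·x^2 (mod 13).
For each evaluation point α_i, compute m(α_i) mod 13:
  α_1 = 4: Horner steps 2 → 1 → 2, so m(4) = 2.
  α_2 = 3: Horner steps 2 → 12 → 8, so m(3) = 8.
  α_3 = 7: Horner steps 2 → 7 → 8, so m(7) = 8.
  α_4 = 11: Horner steps 2 → 2 → 7, so m(11) = 7.
  α_5 = 8: Horner steps 2 → 9 → 5, so m(8) = 5.
Codeword c = [2, 8, 8, 7, 5] ∈ F_13^5.


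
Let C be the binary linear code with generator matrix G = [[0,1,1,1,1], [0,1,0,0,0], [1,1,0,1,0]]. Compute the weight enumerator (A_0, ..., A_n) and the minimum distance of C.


Weight distribution: A_0 = 1, A_1 = 1, A_2 = 1, A_3 = 3, A_4 = 2. Minimum distance d = 1.

Enumerate all 2^3 = 8 messages m ∈ F_2^3.
For each, compute codeword c = mG in F_2^5, then tally its weight.
  m = 000 → c = 00000, weight = 0.
  m = 100 → c = 01111, weight = 4.
  m = 010 → c = 01000, weight = 1.
  m = 110 → c = 00111, weight = 3.
  m = 001 → c = 11010, weight = 3.
  m = 101 → c = 10101, weight = 3.
  m = 011 → c = 10010, weight = 2.
  m = 111 → c = 11101, weight = 4.
Tally weights:
  weight 0: 1 codewords.
  weight 1: 1 codewords.
  weight 2: 1 codewords.
  weight 3: 3 codewords.
  weight 4: 2 codewords.
Minimum distance d = smallest w > 0 with A_w > 0 = 1.
Sanity: Σ A_w = 8 = 2^3 = 8 ✓.


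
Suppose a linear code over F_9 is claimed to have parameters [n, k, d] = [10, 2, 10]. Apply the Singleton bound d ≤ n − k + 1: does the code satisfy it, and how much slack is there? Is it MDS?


Singleton RHS = n − k + 1 = 9, slack = -1, bound violated (no such code; not MDS).

Singleton bound: d ≤ n − k + 1.
Here n = 10, k = 2, so n − k + 1 = 9.
Given d = 10, check d ≤ 9: NO.
Slack = (n − k + 1) − d = -1.
The slack is negative: d = 10 exceeds n − k + 1 = 9 by 1, so the Singleton bound is violated and no linear [10, 2, 10]_9 code can exist. In particular it is not MDS (MDS requires d = n − k + 1 exactly).
Description: the claimed parameters are [10, 2, 10]_9; such a code would be impossible (violates the Singleton bound).


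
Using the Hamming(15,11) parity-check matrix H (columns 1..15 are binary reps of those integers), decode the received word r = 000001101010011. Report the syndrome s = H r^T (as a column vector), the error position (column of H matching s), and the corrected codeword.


s = (0, 0, 1, 0)^T, error position = 2, corrected codeword c = 010001101010011

Compute s = H r^T mod 2 one row at a time:
  s_1 = 0 + 1 + 0 + 1 + 0 + 0 + 1 + 1 = 4 ≡ 0 (mod 2).
  s_2 = 0 + 0 + 1 + 1 + 0 + 0 + 1 + 1 = 4 ≡ 0 (mod 2).
  s_3 = 0 + 0 + 1 + 1 + 0 + 1 + 1 + 1 = 5 ≡ 1 (mod 2).
  s_4 = 0 + 0 + 0 + 1 + 1 + 1 + 0 + 1 = 4 ≡ 0 (mod 2).
s = (0, 0, 1, 0)^T — this equals column 2 of H (binary 0010), so error is at position 2.
Correct: flip bit 2 of r = 000001101010011 to get c = 010001101010011.


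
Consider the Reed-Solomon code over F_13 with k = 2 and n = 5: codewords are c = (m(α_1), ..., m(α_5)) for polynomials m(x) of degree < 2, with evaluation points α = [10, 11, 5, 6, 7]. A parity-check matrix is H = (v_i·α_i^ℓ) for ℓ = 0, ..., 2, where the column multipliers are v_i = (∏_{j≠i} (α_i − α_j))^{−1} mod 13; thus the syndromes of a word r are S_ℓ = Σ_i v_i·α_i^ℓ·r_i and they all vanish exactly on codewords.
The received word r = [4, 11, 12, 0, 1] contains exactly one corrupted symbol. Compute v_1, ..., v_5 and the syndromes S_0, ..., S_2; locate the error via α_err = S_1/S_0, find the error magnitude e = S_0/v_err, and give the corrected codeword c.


S = (2, 9, 8), error at position 2, error magnitude e = 6, c = [4, 5, 12, 0, 1].

Step 1: column multipliers v_i = (∏_{j≠i}(α_i − α_j))^{−1} mod 13.
  i = 1 (α = 10): (10−11)(10−5)(10−6)(10−7) = (−1)·5·4·3 = −60 ≡ 5, so v_1 = 5^{−1} = 8 (mod 13).
  i = 2 (α = 11): (11−10)(11−5)(11−6)(11−7) = 1·6·5·4 = 120 ≡ 3, so v_2 = 3^{−1} = 9 (mod 13).
  i = 3 (α = 5): (5−10)(5−11)(5−6)(5−7) = (−5)·(−6)·(−1)·(−2) = 60 ≡ 8, so v_3 = 8^{−1} = 5 (mod 13).
  i = 4 (α = 6): (6−10)(6−11)(6−5)(6−7) = (−4)·(−5)·1·(−1) = −20 ≡ 6, so v_4 = 6^{−1} = 11 (mod 13).
  i = 5 (α = 7): (7−10)(7−11)(7−5)(7−6) = (−3)·(−4)·2·1 = 24 ≡ 11, so v_5 = 11^{−1} = 6 (mod 13).
  v = [8, 9, 5, 11, 6].
Step 2: syndromes of r = [4, 11, 12, 0, 1] (all sums mod 13).
  S_0 = Σ v_i r_i = 8·4 + 9·11 + 5·12 + 11·0 + 6·1 = 197 ≡ 2.
  S_1 = Σ v_i α_i r_i = 8·10·4 + 9·11·11 + 5·5·12 + 11·6·0 + 6·7·1 = 1751 ≡ 9.
  α_i^2 mod 13 = [9, 4, 12, 10, 10].
  S_2 = Σ v_i α_i^2 r_i = 8·9·4 + 9·4·11 + 5·12·12 + 11·10·0 + 6·10·1 = 1464 ≡ 8.
  S = (2, 9, 8) ≠ 0, so r is not a codeword (an error is present).
Step 3: locate the error. For a single error e at position i, S_ℓ = v_i·e·α_i^ℓ, so α_err = S_1/S_0.
  S_0^{−1} = 2^{−1} = 7 (mod 13), so α_err = 9·7 = 63 ≡ 11 = α_2. Error position i = 2.
  Consistency check: S_2/S_1 = 8·3 = 24 ≡ 11 = α_err ✓ (single-error assumption holds).
Step 4: error magnitude e = S_0/v_2 = S_0·∏_{j≠2}(α_2 − α_j) = 2·3 = 6 ≡ 6 (mod 13).
Step 5: correct position 2: c_2 = r_2 − e = 11 − 6 ≡ 5 (mod 13). Hence c = [4, 5, 12, 0, 1].
  Check: interpolating c through the α_i gives m(x) = 7 + 1·x (degree < 2) with m(α_i) = c_i for every i, so c is indeed a codeword.


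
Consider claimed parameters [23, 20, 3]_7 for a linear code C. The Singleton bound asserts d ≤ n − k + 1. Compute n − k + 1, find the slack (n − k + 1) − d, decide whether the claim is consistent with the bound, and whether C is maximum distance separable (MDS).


Singleton RHS = n − k + 1 = 4, slack = 1, bound satisfied, not MDS.

Singleton bound: d ≤ n − k + 1.
Here n = 23, k = 20, so n − k + 1 = 4.
Given d = 3, check d ≤ 4: YES.
Slack = (n − k + 1) − d = 1.
The code is NOT MDS (slack = 1 > 0).
Description: the claimed parameters are [23, 20, 3]_7; such a code would be non-MDS.


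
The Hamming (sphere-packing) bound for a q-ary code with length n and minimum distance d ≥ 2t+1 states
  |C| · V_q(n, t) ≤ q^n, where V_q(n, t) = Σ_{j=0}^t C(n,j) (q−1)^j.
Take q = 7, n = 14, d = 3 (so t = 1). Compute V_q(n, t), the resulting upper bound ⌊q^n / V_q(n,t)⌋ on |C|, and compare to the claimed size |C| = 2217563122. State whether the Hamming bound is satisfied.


V_q(n, t) = 85, q^n = 678223072849, Hamming bound = 7979094974, |C| = 2217563122 ≤ bound (satisfied).

Step 1: Compute V_q(n, t) = Σ_{j=0}^1 C(n, j) (q−1)^j.
  j = 0: C(14,0)·(6)^0 = 1·1 = 1.
  j = 1: C(14,1)·(6)^1 = 14·6 = 84.
  V_q(n, t) = 1 + 84 = 85.
Step 2: q^n = 7^14 = 678223072849.
Step 3: Hamming bound ⌊q^n / V_q(n,t)⌋ = ⌊678223072849/85⌋ = 7979094974.
Step 4: Compare |C| = 2217563122 to 7979094974: satisfied.
The claimed |C| lies below the Hamming bound.


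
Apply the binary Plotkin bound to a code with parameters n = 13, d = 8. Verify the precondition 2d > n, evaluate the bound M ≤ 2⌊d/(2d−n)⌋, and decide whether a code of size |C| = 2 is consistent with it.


Plotkin bound M ≤ 4; given |C| = 2 ≤ bound (satisfied).

Check applicability: 2d = 16, n = 13.
2d − n = 3 > 0, so Plotkin applies.
Compute d/(2d−n) = 8/3 ≈ 2.6667.
⌊d/(2d−n)⌋ = 2.
Plotkin bound: M ≤ 2·2 = 4.
Given |C| = 2, check: satisfied.
This |C| is below the Plotkin bound.


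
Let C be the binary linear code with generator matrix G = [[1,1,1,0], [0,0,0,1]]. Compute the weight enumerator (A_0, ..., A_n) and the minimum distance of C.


Weight distribution: A_0 = 1, A_1 = 1, A_3 = 1, A_4 = 1. Minimum distance d = 1.

Enumerate all 2^2 = 4 messages m ∈ F_2^2.
For each, compute codeword c = mG in F_2^4, then tally its weight.
  m = 00 → c = 0000, weight = 0.
  m = 10 → c = 1110, weight = 3.
  m = 01 → c = 0001, weight = 1.
  m = 11 → c = 1111, weight = 4.
Tally weights:
  weight 0: 1 codewords.
  weight 1: 1 codewords.
  weight 3: 1 codewords.
  weight 4: 1 codewords.
Minimum distance d = smallest w > 0 with A_w > 0 = 1.
Sanity: Σ A_w = 4 = 2^2 = 4 ✓.


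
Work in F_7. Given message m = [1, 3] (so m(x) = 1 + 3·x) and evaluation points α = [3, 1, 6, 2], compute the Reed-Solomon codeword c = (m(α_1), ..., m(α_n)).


c = [3, 4, 5, 0]

Message polynomial: m(x) = 1 + 3·x (mod 7).
For each evaluation point α_i, compute m(α_i) mod 7:
  α_1 = 3: Horner steps 3 → 3, so m(3) = 3.
  α_2 = 1: Horner steps 3 → 4, so m(1) = 4.
  α_3 = 6: Horner steps 3 → 5, so m(6) = 5.
  α_4 = 2: Horner steps 3 → 0, so m(2) = 0.
Codeword c = [3, 4, 5, 0] ∈ F_7^4.


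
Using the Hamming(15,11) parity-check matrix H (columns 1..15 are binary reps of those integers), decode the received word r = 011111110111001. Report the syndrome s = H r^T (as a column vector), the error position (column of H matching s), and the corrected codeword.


s = (1, 0, 1, 1)^T, error position = 11, corrected codeword c = 011111110101001

Compute s = H r^T mod 2 one row at a time:
  s_1 = 1 + 0 + 1 + 1 + 1 + 0 + 0 + 1 = 5 ≡ 1 (mod 2).
  s_2 = 1 + 1 + 1 + 1 + 1 + 0 + 0 + 1 = 6 ≡ 0 (mod 2).
  s_3 = 1 + 1 + 1 + 1 + 1 + 1 + 0 + 1 = 7 ≡ 1 (mod 2).
  s_4 = 0 + 1 + 1 + 1 + 0 + 1 + 0 + 1 = 5 ≡ 1 (mod 2).
s = (1, 0, 1, 1)^T — this equals column 11 of H (binary 1011), so error is at position 11.
Correct: flip bit 11 of r = 011111110111001 to get c = 011111110101001.


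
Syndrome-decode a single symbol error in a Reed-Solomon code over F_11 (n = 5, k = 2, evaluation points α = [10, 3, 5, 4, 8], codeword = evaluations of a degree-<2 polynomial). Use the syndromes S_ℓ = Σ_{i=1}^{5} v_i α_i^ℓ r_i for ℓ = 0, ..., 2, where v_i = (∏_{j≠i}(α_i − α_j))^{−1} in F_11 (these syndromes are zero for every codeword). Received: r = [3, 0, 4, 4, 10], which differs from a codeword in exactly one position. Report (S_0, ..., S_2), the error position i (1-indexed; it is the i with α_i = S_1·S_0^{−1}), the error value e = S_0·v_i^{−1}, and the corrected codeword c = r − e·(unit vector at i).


S = (10, 7, 6), error at position 4, error magnitude e = 2, c = [3, 0, 4, 2, 10].

Step 1: column multipliers v_i = (∏_{j≠i}(α_i − α_j))^{−1} mod 11.
  i = 1 (α = 10): (10−3)(10−5)(10−4)(10−8) = 7·5·6·2 = 420 ≡ 2, so v_1 = 2^{−1} = 6 (mod 11).
  i = 2 (α = 3): (3−10)(3−5)(3−4)(3−8) = (−7)·(−2)·(−1)·(−5) = 70 ≡ 4, so v_2 = 4^{−1} = 3 (mod 11).
  i = 3 (α = 5): (5−10)(5−3)(5−4)(5−8) = (−5)·2·1·(−3) = 30 ≡ 8, so v_3 = 8^{−1} = 7 (mod 11).
  i = 4 (α = 4): (4−10)(4−3)(4−5)(4−8) = (−6)·1·(−1)·(−4) = −24 ≡ 9, so v_4 = 9^{−1} = 5 (mod 11).
  i = 5 (α = 8): (8−10)(8−3)(8−5)(8−4) = (−2)·5·3·4 = −120 ≡ 1, so v_5 = 1^{−1} = 1 (mod 11).
  v = [6, 3, 7, 5, 1].
Step 2: syndromes of r = [3, 0, 4, 4, 10] (all sums mod 11).
  S_0 = Σ v_i r_i = 6·3 + 3·0 + 7·4 + 5·4 + 1·10 = 76 ≡ 10.
  S_1 = Σ v_i α_i r_i = 6·10·3 + 3·3·0 + 7·5·4 + 5·4·4 + 1·8·10 = 480 ≡ 7.
  α_i^2 mod 11 = [1, 9, 3, 5, 9].
  S_2 = Σ v_i α_i^2 r_i = 6·1·3 + 3·9·0 + 7·3·4 + 5·5·4 + 1·9·10 = 292 ≡ 6.
  S = (10, 7, 6) ≠ 0, so r is not a codeword (an error is present).
Step 3: locate the error. For a single error e at position i, S_ℓ = v_i·e·α_i^ℓ, so α_err = S_1/S_0.
  S_0^{−1} = 10^{−1} = 10 (mod 11), so α_err = 7·10 = 70 ≡ 4 = α_4. Error position i = 4.
  Consistency check: S_2/S_1 = 6·8 = 48 ≡ 4 = α_err ✓ (single-error assumption holds).
Step 4: error magnitude e = S_0/v_4 = S_0·∏_{j≠4}(α_4 − α_j) = 10·9 = 90 ≡ 2 (mod 11).
Step 5: correct position 4: c_4 = r_4 − e = 4 − 2 ≡ 2 (mod 11). Hence c = [3, 0, 4, 2, 10].
  Check: interpolating c through the α_i gives m(x) = 5 + 2·x (degree < 2) with m(α_i) = c_i for every i, so c is indeed a codeword.


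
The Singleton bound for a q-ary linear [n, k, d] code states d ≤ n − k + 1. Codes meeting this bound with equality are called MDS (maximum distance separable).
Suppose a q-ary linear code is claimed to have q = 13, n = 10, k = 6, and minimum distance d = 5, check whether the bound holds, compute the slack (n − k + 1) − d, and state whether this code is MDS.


Singleton RHS = n − k + 1 = 5, slack = 0, bound satisfied, MDS.

Singleton bound: d ≤ n − k + 1.
Here n = 10, k = 6, so n − k + 1 = 5.
Given d = 5, check d ≤ 5: YES.
Slack = (n − k + 1) − d = 0.
The code is MDS (slack = 0).
Description: the claimed parameters are [10, 6, 5]_13; such a code would be MDS (meets Singleton bound).


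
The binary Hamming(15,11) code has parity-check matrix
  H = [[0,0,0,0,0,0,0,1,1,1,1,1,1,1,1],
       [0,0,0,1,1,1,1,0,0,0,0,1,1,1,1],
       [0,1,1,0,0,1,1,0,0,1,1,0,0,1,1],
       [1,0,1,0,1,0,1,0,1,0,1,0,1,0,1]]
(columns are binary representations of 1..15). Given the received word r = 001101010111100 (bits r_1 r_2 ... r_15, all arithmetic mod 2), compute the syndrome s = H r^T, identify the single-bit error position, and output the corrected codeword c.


s = (1, 0, 0, 1)^T, error position = 9, corrected codeword c = 001101011111100

Compute s = H r^T mod 2 one row at a time:
  s_1 = 1 + 0 + 1 + 1 + 1 + 1 + 0 + 0 = 5 ≡ 1 (mod 2).
  s_2 = 1 + 0 + 1 + 0 + 1 + 1 + 0 + 0 = 4 ≡ 0 (mod 2).
  s_3 = 0 + 1 + 1 + 0 + 1 + 1 + 0 + 0 = 4 ≡ 0 (mod 2).
  s_4 = 0 + 1 + 0 + 0 + 0 + 1 + 1 + 0 = 3 ≡ 1 (mod 2).
s = (1, 0, 0, 1)^T — this equals column 9 of H (binary 1001), so error is at position 9.
Correct: flip bit 9 of r = 001101010111100 to get c = 001101011111100.


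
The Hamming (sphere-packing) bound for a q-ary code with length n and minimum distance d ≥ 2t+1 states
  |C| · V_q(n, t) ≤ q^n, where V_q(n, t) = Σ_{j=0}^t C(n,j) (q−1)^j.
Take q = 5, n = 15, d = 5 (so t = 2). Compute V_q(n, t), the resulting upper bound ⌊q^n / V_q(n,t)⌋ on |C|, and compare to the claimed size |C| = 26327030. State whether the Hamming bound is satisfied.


V_q(n, t) = 1741, q^n = 30517578125, Hamming bound = 17528764, |C| = 26327030 > bound (violated).

Step 1: Compute V_q(n, t) = Σ_{j=0}^2 C(n, j) (q−1)^j.
  j = 0: C(15,0)·(4)^0 = 1·1 = 1.
  j = 1: C(15,1)·(4)^1 = 15·4 = 60.
  j = 2: C(15,2)·(4)^2 = 105·16 = 1680.
  V_q(n, t) = 1 + 60 + 1680 = 1741.
Step 2: q^n = 5^15 = 30517578125.
Step 3: Hamming bound ⌊q^n / V_q(n,t)⌋ = ⌊30517578125/1741⌋ = 17528764.
Step 4: Compare |C| = 26327030 to 17528764: violated.
The claimed |C| lies above the Hamming bound, so no 5-ary code of length 15 with d ≥ 5 can have 26327030 codewords.


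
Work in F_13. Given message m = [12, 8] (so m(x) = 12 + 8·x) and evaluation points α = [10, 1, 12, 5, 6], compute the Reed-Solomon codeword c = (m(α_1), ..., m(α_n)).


c = [1, 7, 4, 0, 8]

Message polynomial: m(x) = 12 + 8·x (mod 13).
For each evaluation point α_i, compute m(α_i) mod 13:
  α_1 = 10: Horner steps 8 → 1, so m(10) = 1.
  α_2 = 1: Horner steps 8 → 7, so m(1) = 7.
  α_3 = 12: Horner steps 8 → 4, so m(12) = 4.
  α_4 = 5: Horner steps 8 → 0, so m(5) = 0.
  α_5 = 6: Horner steps 8 → 8, so m(6) = 8.
Codeword c = [1, 7, 4, 0, 8] ∈ F_13^5.


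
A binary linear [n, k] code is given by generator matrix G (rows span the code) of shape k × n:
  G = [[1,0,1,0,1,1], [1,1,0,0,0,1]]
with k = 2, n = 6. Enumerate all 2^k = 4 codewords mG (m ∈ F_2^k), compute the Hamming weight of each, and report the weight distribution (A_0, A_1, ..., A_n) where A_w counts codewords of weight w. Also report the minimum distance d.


Weight distribution: A_0 = 1, A_3 = 2, A_4 = 1. Minimum distance d = 3.

Enumerate all 2^2 = 4 messages m ∈ F_2^2.
For each, compute codeword c = mG in F_2^6, then tally its weight.
  m = 00 → c = 000000, weight = 0.
  m = 10 → c = 101011, weight = 4.
  m = 01 → c = 110001, weight = 3.
  m = 11 → c = 011010, weight = 3.
Tally weights:
  weight 0: 1 codewords.
  weight 3: 2 codewords.
  weight 4: 1 codewords.
Minimum distance d = smallest w > 0 with A_w > 0 = 3.
Sanity: Σ A_w = 4 = 2^2 = 4 ✓.


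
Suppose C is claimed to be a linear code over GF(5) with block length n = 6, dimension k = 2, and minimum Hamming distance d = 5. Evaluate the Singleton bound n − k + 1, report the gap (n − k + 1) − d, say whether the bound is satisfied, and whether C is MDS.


Singleton RHS = n − k + 1 = 5, slack = 0, bound satisfied, MDS.

Singleton bound: d ≤ n − k + 1.
Here n = 6, k = 2, so n − k + 1 = 5.
Given d = 5, check d ≤ 5: YES.
Slack = (n − k + 1) − d = 0.
The code is MDS (slack = 0).
Description: the claimed parameters are [6, 2, 5]_5; such a code would be MDS (meets Singleton bound).


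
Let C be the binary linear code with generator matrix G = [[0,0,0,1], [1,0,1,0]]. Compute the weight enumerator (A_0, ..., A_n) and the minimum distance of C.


Weight distribution: A_0 = 1, A_1 = 1, A_2 = 1, A_3 = 1. Minimum distance d = 1.

Enumerate all 2^2 = 4 messages m ∈ F_2^2.
For each, compute codeword c = mG in F_2^4, then tally its weight.
  m = 00 → c = 0000, weight = 0.
  m = 10 → c = 0001, weight = 1.
  m = 01 → c = 1010, weight = 2.
  m = 11 → c = 1011, weight = 3.
Tally weights:
  weight 0: 1 codewords.
  weight 1: 1 codewords.
  weight 2: 1 codewords.
  weight 3: 1 codewords.
Minimum distance d = smallest w > 0 with A_w > 0 = 1.
Sanity: Σ A_w = 4 = 2^2 = 4 ✓.


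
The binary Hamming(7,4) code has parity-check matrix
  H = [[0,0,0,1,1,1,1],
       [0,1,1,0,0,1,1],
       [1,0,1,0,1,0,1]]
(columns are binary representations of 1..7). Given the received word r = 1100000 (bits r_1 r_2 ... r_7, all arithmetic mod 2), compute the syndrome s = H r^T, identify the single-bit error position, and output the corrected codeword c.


s = (0, 1, 1)^T, error position = 3, corrected codeword c = 1110000

Compute s = H r^T mod 2 one row at a time:
  s_1 = 0 + 0 + 0 + 0 = 0 ≡ 0 (mod 2).
  s_2 = 1 + 0 + 0 + 0 = 1 ≡ 1 (mod 2).
  s_3 = 1 + 0 + 0 + 0 = 1 ≡ 1 (mod 2).
s = (0, 1, 1)^T — this equals column 3 of H (binary 011), so error is at position 3.
Correct: flip bit 3 of r = 1100000 to get c = 1110000.


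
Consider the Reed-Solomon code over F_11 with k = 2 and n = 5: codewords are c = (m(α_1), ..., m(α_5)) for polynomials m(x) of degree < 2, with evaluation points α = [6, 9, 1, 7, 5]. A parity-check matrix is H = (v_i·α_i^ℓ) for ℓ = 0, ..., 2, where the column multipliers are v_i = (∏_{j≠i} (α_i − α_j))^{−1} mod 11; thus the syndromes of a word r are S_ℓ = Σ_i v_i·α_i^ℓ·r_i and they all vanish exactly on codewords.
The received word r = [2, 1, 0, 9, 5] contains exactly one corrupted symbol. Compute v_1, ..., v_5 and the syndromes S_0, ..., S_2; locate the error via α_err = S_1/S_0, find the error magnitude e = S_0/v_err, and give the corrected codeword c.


S = (10, 6, 8), error at position 5, error magnitude e = 10, c = [2, 1, 0, 9, 6].

Step 1: column multipliers v_i = (∏_{j≠i}(α_i − α_j))^{−1} mod 11.
  i = 1 (α = 6): (6−9)(6−1)(6−7)(6−5) = (−3)·5·(−1)·1 = 15 ≡ 4, so v_1 = 4^{−1} = 3 (mod 11).
  i = 2 (α = 9): (9−6)(9−1)(9−7)(9−5) = 3·8·2·4 = 192 ≡ 5, so v_2 = 5^{−1} = 9 (mod 11).
  i = 3 (α = 1): (1−6)(1−9)(1−7)(1−5) = (−5)·(−8)·(−6)·(−4) = 960 ≡ 3, so v_3 = 3^{−1} = 4 (mod 11).
  i = 4 (α = 7): (7−6)(7−9)(7−1)(7−5) = 1·(−2)·6·2 = −24 ≡ 9, so v_4 = 9^{−1} = 5 (mod 11).
  i = 5 (α = 5): (5−6)(5−9)(5−1)(5−7) = (−1)·(−4)·4·(−2) = −32 ≡ 1, so v_5 = 1^{−1} = 1 (mod 11).
  v = [3, 9, 4, 5, 1].
Step 2: syndromes of r = [2, 1, 0, 9, 5] (all sums mod 11).
  S_0 = Σ v_i r_i = 3·2 + 9·1 + 4·0 + 5·9 + 1·5 = 65 ≡ 10.
  S_1 = Σ v_i α_i r_i = 3·6·2 + 9·9·1 + 4·1·0 + 5·7·9 + 1·5·5 = 457 ≡ 6.
  α_i^2 mod 11 = [3, 4, 1, 5, 3].
  S_2 = Σ v_i α_i^2 r_i = 3·3·2 + 9·4·1 + 4·1·0 + 5·5·9 + 1·3·5 = 294 ≡ 8.
  S = (10, 6, 8) ≠ 0, so r is not a codeword (an error is present).
Step 3: locate the error. For a single error e at position i, S_ℓ = v_i·e·α_i^ℓ, so α_err = S_1/S_0.
  S_0^{−1} = 10^{−1} = 10 (mod 11), so α_err = 6·10 = 60 ≡ 5 = α_5. Error position i = 5.
  Consistency check: S_2/S_1 = 8·2 = 16 ≡ 5 = α_err ✓ (single-error assumption holds).
Step 4: error magnitude e = S_0/v_5 = S_0·∏_{j≠5}(α_5 − α_j) = 10·1 = 10 ≡ 10 (mod 11).
Step 5: correct position 5: c_5 = r_5 − e = 5 − 10 ≡ 6 (mod 11). Hence c = [2, 1, 0, 9, 6].
  Check: interpolating c through the α_i gives m(x) = 4 + 7·x (degree < 2) with m(α_i) = c_i for every i, so c is indeed a codeword.


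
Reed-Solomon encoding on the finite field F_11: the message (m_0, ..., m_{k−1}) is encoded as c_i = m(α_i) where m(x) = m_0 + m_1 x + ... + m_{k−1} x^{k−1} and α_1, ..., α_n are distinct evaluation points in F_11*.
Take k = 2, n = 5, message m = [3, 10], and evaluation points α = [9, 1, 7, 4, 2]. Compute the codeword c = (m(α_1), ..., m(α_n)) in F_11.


c = [5, 2, 7, 10, 1]

Message polynomial: m(x) = 3 + 10·x (mod 11).
For each evaluation point α_i, compute m(α_i) mod 11:
  α_1 = 9: Horner steps 10 → 5, so m(9) = 5.
  α_2 = 1: Horner steps 10 → 2, so m(1) = 2.
  α_3 = 7: Horner steps 10 → 7, so m(7) = 7.
  α_4 = 4: Horner steps 10 → 10, so m(4) = 10.
  α_5 = 2: Horner steps 10 → 1, so m(2) = 1.
Codeword c = [5, 2, 7, 10, 1] ∈ F_11^5.


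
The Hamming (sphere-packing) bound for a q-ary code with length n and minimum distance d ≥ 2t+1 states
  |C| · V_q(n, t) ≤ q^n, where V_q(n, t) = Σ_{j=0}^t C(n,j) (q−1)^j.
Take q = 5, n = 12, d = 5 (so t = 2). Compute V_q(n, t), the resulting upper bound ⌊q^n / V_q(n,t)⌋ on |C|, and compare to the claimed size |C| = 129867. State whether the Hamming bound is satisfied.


V_q(n, t) = 1105, q^n = 244140625, Hamming bound = 220941, |C| = 129867 ≤ bound (satisfied).

Step 1: Compute V_q(n, t) = Σ_{j=0}^2 C(n, j) (q−1)^j.
  j = 0: C(12,0)·(4)^0 = 1·1 = 1.
  j = 1: C(12,1)·(4)^1 = 12·4 = 48.
  j = 2: C(12,2)·(4)^2 = 66·16 = 1056.
  V_q(n, t) = 1 + 48 + 1056 = 1105.
Step 2: q^n = 5^12 = 244140625.
Step 3: Hamming bound ⌊q^n / V_q(n,t)⌋ = ⌊244140625/1105⌋ = 220941.
Step 4: Compare |C| = 129867 to 220941: satisfied.
The claimed |C| lies below the Hamming bound.


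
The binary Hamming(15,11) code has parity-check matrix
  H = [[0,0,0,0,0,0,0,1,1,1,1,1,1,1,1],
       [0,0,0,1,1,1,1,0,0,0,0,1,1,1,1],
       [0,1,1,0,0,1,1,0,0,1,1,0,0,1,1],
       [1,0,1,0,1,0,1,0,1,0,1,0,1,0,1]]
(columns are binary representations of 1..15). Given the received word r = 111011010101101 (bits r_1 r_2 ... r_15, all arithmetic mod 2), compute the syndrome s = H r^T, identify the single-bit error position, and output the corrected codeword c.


s = (1, 1, 1, 1)^T, error position = 15, corrected codeword c = 111011010101100

Compute s = H r^T mod 2 one row at a time:
  s_1 = 1 + 0 + 1 + 0 + 1 + 1 + 0 + 1 = 5 ≡ 1 (mod 2).
  s_2 = 0 + 1 + 1 + 0 + 1 + 1 + 0 + 1 = 5 ≡ 1 (mod 2).
  s_3 = 1 + 1 + 1 + 0 + 1 + 0 + 0 + 1 = 5 ≡ 1 (mod 2).
  s_4 = 1 + 1 + 1 + 0 + 0 + 0 + 1 + 1 = 5 ≡ 1 (mod 2).
s = (1, 1, 1, 1)^T — this equals column 15 of H (binary 1111), so error is at position 15.
Correct: flip bit 15 of r = 111011010101101 to get c = 111011010101100.


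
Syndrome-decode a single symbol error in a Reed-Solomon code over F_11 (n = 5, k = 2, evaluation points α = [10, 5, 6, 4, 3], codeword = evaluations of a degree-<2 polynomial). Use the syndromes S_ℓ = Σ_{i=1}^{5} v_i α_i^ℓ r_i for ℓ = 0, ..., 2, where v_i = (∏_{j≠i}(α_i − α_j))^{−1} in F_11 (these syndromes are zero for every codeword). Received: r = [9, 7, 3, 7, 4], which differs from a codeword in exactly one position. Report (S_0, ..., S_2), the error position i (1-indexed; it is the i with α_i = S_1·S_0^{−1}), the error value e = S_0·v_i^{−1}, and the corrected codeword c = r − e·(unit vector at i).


S = (4, 5, 9), error at position 4, error magnitude e = 7, c = [9, 7, 3, 0, 4].

Step 1: column multipliers v_i = (∏_{j≠i}(α_i − α_j))^{−1} mod 11.
  i = 1 (α = 10): (10−5)(10−6)(10−4)(10−3) = 5·4·6·7 = 840 ≡ 4, so v_1 = 4^{−1} = 3 (mod 11).
  i = 2 (α = 5): (5−10)(5−6)(5−4)(5−3) = (−5)·(−1)·1·2 = 10 ≡ 10, so v_2 = 10^{−1} = 10 (mod 11).
  i = 3 (α = 6): (6−10)(6−5)(6−4)(6−3) = (−4)·1·2·3 = −24 ≡ 9, so v_3 = 9^{−1} = 5 (mod 11).
  i = 4 (α = 4): (4−10)(4−5)(4−6)(4−3) = (−6)·(−1)·(−2)·1 = −12 ≡ 10, so v_4 = 10^{−1} = 10 (mod 11).
  i = 5 (α = 3): (3−10)(3−5)(3−6)(3−4) = (−7)·(−2)·(−3)·(−1) = 42 ≡ 9, so v_5 = 9^{−1} = 5 (mod 11).
  v = [3, 10, 5, 10, 5].
Step 2: syndromes of r = [9, 7, 3, 7, 4] (all sums mod 11).
  S_0 = Σ v_i r_i = 3·9 + 10·7 + 5·3 + 10·7 + 5·4 = 202 ≡ 4.
  S_1 = Σ v_i α_i r_i = 3·10·9 + 10·5·7 + 5·6·3 + 10·4·7 + 5·3·4 = 1050 ≡ 5.
  α_i^2 mod 11 = [1, 3, 3, 5, 9].
  S_2 = Σ v_i α_i^2 r_i = 3·1·9 + 10·3·7 + 5·3·3 + 10·5·7 + 5·9·4 = 812 ≡ 9.
  S = (4, 5, 9) ≠ 0, so r is not a codeword (an error is present).
Step 3: locate the error. For a single error e at position i, S_ℓ = v_i·e·α_i^ℓ, so α_err = S_1/S_0.
  S_0^{−1} = 4^{−1} = 3 (mod 11), so α_err = 5·3 = 15 ≡ 4 = α_4. Error position i = 4.
  Consistency check: S_2/S_1 = 9·9 = 81 ≡ 4 = α_err ✓ (single-error assumption holds).
Step 4: error magnitude e = S_0/v_4 = S_0·∏_{j≠4}(α_4 − α_j) = 4·10 = 40 ≡ 7 (mod 11).
Step 5: correct position 4: c_4 = r_4 − e = 7 − 7 ≡ 0 (mod 11). Hence c = [9, 7, 3, 0, 4].
  Check: interpolating c through the α_i gives m(x) = 5 + 7·x (degree < 2) with m(α_i) = c_i for every i, so c is indeed a codeword.


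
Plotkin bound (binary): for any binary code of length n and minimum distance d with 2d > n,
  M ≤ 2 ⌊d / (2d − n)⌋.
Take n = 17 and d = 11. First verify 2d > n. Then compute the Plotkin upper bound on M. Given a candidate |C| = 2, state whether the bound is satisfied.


Plotkin bound M ≤ 4; given |C| = 2 ≤ bound (satisfied).

Check applicability: 2d = 22, n = 17.
2d − n = 5 > 0, so Plotkin applies.
Compute d/(2d−n) = 11/5 ≈ 2.2000.
⌊d/(2d−n)⌋ = 2.
Plotkin bound: M ≤ 2·2 = 4.
Given |C| = 2, check: satisfied.
This |C| is below the Plotkin bound.


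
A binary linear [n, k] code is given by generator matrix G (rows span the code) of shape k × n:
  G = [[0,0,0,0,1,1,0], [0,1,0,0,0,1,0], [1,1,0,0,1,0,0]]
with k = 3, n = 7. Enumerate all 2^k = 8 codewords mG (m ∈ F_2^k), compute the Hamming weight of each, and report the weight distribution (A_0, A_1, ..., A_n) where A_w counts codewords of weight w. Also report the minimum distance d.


Weight distribution: A_0 = 1, A_1 = 1, A_2 = 3, A_3 = 3. Minimum distance d = 1.

Enumerate all 2^3 = 8 messages m ∈ F_2^3.
For each, compute codeword c = mG in F_2^7, then tally its weight.
  m = 000 → c = 0000000, weight = 0.
  m = 100 → c = 0000110, weight = 2.
  m = 010 → c = 0100010, weight = 2.
  m = 110 → c = 0100100, weight = 2.
  m = 001 → c = 1100100, weight = 3.
  m = 101 → c = 1100010, weight = 3.
  m = 011 → c = 1000110, weight = 3.
  m = 111 → c = 1000000, weight = 1.
Tally weights:
  weight 0: 1 codewords.
  weight 1: 1 codewords.
  weight 2: 3 codewords.
  weight 3: 3 codewords.
Minimum distance d = smallest w > 0 with A_w > 0 = 1.
Sanity: Σ A_w = 8 = 2^3 = 8 ✓.


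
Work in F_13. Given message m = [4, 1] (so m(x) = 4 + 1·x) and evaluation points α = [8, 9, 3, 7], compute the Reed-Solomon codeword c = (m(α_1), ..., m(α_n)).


c = [12, 0, 7, 11]

Message polynomial: m(x) = 4 + 1·x (mod 13).
For each evaluation point α_i, compute m(α_i) mod 13:
  α_1 = 8: Horner steps 1 → 12, so m(8) = 12.
  α_2 = 9: Horner steps 1 → 0, so m(9) = 0.
  α_3 = 3: Horner steps 1 → 7, so m(3) = 7.
  α_4 = 7: Horner steps 1 → 11, so m(7) = 11.
Codeword c = [12, 0, 7, 11] ∈ F_13^4.


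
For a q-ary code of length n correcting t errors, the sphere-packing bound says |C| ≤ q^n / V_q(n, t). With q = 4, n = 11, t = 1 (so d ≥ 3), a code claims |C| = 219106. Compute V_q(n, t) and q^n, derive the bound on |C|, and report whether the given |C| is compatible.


V_q(n, t) = 34, q^n = 4194304, Hamming bound = 123361, |C| = 219106 > bound (violated).

Step 1: Compute V_q(n, t) = Σ_{j=0}^1 C(n, j) (q−1)^j.
  j = 0: C(11,0)·(3)^0 = 1·1 = 1.
  j = 1: C(11,1)·(3)^1 = 11·3 = 33.
  V_q(n, t) = 1 + 33 = 34.
Step 2: q^n = 4^11 = 4194304.
Step 3: Hamming bound ⌊q^n / V_q(n,t)⌋ = ⌊4194304/34⌋ = 123361.
Step 4: Compare |C| = 219106 to 123361: violated.
The claimed |C| lies above the Hamming bound, so no 4-ary code of length 11 with d ≥ 3 can have 219106 codewords.


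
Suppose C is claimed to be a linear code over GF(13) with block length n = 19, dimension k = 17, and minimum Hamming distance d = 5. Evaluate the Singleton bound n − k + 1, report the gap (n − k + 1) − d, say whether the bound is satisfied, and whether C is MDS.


Singleton RHS = n − k + 1 = 3, slack = -2, bound violated (no such code; not MDS).

Singleton bound: d ≤ n − k + 1.
Here n = 19, k = 17, so n − k + 1 = 3.
Given d = 5, check d ≤ 3: NO.
Slack = (n − k + 1) − d = -2.
The slack is negative: d = 5 exceeds n − k + 1 = 3 by 2, so the Singleton bound is violated and no linear [19, 17, 5]_13 code can exist. In particular it is not MDS (MDS requires d = n − k + 1 exactly).
Description: the claimed parameters are [19, 17, 5]_13; such a code would be impossible (violates the Singleton bound).


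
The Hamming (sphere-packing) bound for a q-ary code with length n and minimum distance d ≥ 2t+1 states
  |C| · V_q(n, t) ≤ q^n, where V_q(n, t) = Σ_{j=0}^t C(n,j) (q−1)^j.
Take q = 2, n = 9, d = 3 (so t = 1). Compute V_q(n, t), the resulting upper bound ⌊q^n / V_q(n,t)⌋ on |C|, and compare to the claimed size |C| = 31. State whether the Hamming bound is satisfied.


V_q(n, t) = 10, q^n = 512, Hamming bound = 51, |C| = 31 ≤ bound (satisfied).

Step 1: Compute V_q(n, t) = Σ_{j=0}^1 C(n, j) (q−1)^j.
  j = 0: C(9,0)·(1)^0 = 1·1 = 1.
  j = 1: C(9,1)·(1)^1 = 9·1 = 9.
  V_q(n, t) = 1 + 9 = 10.
Step 2: q^n = 2^9 = 512.
Step 3: Hamming bound ⌊q^n / V_q(n,t)⌋ = ⌊512/10⌋ = 51.
Step 4: Compare |C| = 31 to 51: satisfied.
The claimed |C| lies below the Hamming bound.


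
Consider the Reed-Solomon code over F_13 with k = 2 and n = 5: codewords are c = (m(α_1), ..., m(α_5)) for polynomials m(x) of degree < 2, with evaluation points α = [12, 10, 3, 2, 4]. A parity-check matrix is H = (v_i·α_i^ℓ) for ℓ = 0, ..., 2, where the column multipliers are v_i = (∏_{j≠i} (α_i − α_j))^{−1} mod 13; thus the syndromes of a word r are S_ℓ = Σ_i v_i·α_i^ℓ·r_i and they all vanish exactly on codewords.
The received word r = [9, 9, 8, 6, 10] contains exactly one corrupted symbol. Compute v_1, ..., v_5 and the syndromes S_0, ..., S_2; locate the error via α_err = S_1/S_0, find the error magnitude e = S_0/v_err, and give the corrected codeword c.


S = (10, 3, 10), error at position 1, error magnitude e = 9, c = [0, 9, 8, 6, 10].

Step 1: column multipliers v_i = (∏_{j≠i}(α_i − α_j))^{−1} mod 13.
  i = 1 (α = 12): (12−10)(12−3)(12−2)(12−4) = 2·9·10·8 = 1440 ≡ 10, so v_1 = 10^{−1} = 4 (mod 13).
  i = 2 (α = 10): (10−12)(10−3)(10−2)(10−4) = (−2)·7·8·6 = −672 ≡ 4, so v_2 = 4^{−1} = 10 (mod 13).
  i = 3 (α = 3): (3−12)(3−10)(3−2)(3−4) = (−9)·(−7)·1·(−1) = −63 ≡ 2, so v_3 = 2^{−1} = 7 (mod 13).
  i = 4 (α = 2): (2−12)(2−10)(2−3)(2−4) = (−10)·(−8)·(−1)·(−2) = 160 ≡ 4, so v_4 = 4^{−1} = 10 (mod 13).
  i = 5 (α = 4): (4−12)(4−10)(4−3)(4−2) = (−8)·(−6)·1·2 = 96 ≡ 5, so v_5 = 5^{−1} = 8 (mod 13).
  v = [4, 10, 7, 10, 8].
Step 2: syndromes of r = [9, 9, 8, 6, 10] (all sums mod 13).
  S_0 = Σ v_i r_i = 4·9 + 10·9 + 7·8 + 10·6 + 8·10 = 322 ≡ 10.
  S_1 = Σ v_i α_i r_i = 4·12·9 + 10·10·9 + 7·3·8 + 10·2·6 + 8·4·10 = 1940 ≡ 3.
  α_i^2 mod 13 = [1, 9, 9, 4, 3].
  S_2 = Σ v_i α_i^2 r_i = 4·1·9 + 10·9·9 + 7·9·8 + 10·4·6 + 8·3·10 = 1830 ≡ 10.
  S = (10, 3, 10) ≠ 0, so r is not a codeword (an error is present).
Step 3: locate the error. For a single error e at position i, S_ℓ = v_i·e·α_i^ℓ, so α_err = S_1/S_0.
  S_0^{−1} = 10^{−1} = 4 (mod 13), so α_err = 3·4 = 12 ≡ 12 = α_1. Error position i = 1.
  Consistency check: S_2/S_1 = 10·9 = 90 ≡ 12 = α_err ✓ (single-error assumption holds).
Step 4: error magnitude e = S_0/v_1 = S_0·∏_{j≠1}(α_1 − α_j) = 10·10 = 100 ≡ 9 (mod 13).
Step 5: correct position 1: c_1 = r_1 − e = 9 − 9 ≡ 0 (mod 13). Hence c = [0, 9, 8, 6, 10].
  Check: interpolating c through the α_i gives m(x) = 2 + 2·x (degree < 2) with m(α_i) = c_i for every i, so c is indeed a codeword.
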